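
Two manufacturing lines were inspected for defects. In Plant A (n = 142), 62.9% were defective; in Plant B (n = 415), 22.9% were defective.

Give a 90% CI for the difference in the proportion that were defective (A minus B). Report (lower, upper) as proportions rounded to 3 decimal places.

(0.325, 0.475)

The two standard errors are √(0.6290×0.3710/142) = 0.04054 and √(0.2290×0.7710/415) = 0.02063.
Because the samples are independent, SE_diff = √(0.04054² + 0.02063²) = 0.04549.
Using z* = 1.645 for 90%, ME = 1.645 × 0.04549 = 0.07483.
p̂₁ − p̂₂ = 0.4000; interval 0.4000 ± 0.07483 gives (0.325, 0.475).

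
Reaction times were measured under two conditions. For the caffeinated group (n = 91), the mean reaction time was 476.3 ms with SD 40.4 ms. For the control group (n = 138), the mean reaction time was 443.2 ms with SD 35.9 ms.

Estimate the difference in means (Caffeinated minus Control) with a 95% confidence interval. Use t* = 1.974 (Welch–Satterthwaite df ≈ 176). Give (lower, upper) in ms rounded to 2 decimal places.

SE₁ = s₁/√n₁ = 40.4/√91 = 4.2351; SE₂ = 35.9/√138 = 3.0560.
Independent samples, unequal variances: SE_diff = √(SE₁² + SE₂²) = √(17.93607201 + 9.339136) = 5.2226.
t* = 1.974, so margin of error = 1.974 × 5.2226 = 10.3094.
Difference in means = 476.3 − 443.2 = 33.1000.
33.1000 ± 10.3094 → (22.79, 43.41).

(22.79, 43.41)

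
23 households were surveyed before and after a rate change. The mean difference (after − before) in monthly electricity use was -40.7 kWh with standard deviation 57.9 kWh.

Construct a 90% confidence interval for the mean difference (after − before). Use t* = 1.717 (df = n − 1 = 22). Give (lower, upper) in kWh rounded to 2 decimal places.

(-61.43, -19.97)

This is a matched-pairs design, so SE = s_d/√n = 57.9/√23 = 12.0730.
Margin = 1.717 × 12.0730 = 20.7293; the interval is -40.7 ± 20.7293 = (-61.43, -19.97).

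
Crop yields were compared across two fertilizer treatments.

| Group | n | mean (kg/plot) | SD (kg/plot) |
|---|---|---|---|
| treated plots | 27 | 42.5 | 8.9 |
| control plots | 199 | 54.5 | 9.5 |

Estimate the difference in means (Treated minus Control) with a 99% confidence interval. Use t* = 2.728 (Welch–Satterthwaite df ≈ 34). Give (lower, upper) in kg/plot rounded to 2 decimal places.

(-17.02, -6.98)

SE₁ = s₁/√n₁ = 8.9/√27 = 1.7128; SE₂ = 9.5/√199 = 0.6734.
Independent samples, unequal variances: SE_diff = √(SE₁² + SE₂²) = √(2.93368384 + 0.45346756) = 1.8404.
t* = 2.728, so margin of error = 2.728 × 1.8404 = 5.0206.
Difference in means = 42.5 − 54.5 = -12.0000.
-12.0000 ± 5.0206 → (-17.02, -6.98).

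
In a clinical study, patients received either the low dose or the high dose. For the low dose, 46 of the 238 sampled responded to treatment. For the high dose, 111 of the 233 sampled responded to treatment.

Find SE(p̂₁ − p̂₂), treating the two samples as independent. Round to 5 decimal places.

Sample proportions: 46/238 = 0.1933, 111/233 = 0.4764.
Each SE is √(p̂(1−p̂)/n): √(0.1933·0.8067/238) = 0.02560 and √(0.4764·0.5236/233) = 0.03272.
SE(p̂₁ − p̂₂) = √(SE₁² + SE₂²) = √(0.00065536 + 0.0010705984) = 0.04154, since the two samples are independent.

0.04154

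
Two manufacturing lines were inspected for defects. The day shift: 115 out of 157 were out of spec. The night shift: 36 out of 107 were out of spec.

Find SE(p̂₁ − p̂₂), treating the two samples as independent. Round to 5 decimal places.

0.05775

p̂₁ = 115/157 = 0.7325 and p̂₂ = 36/107 = 0.3364.
SE₁ = √(p̂₁(1−p̂₁)/n₁) = √(0.7325·0.2675/157) = 0.03533; SE₂ = √(0.3364·0.6636/107) = 0.04568.
Independent samples: SE of the difference = √(SE₁² + SE₂²) = √(0.0012482089 + 0.0020866624) = 0.05775.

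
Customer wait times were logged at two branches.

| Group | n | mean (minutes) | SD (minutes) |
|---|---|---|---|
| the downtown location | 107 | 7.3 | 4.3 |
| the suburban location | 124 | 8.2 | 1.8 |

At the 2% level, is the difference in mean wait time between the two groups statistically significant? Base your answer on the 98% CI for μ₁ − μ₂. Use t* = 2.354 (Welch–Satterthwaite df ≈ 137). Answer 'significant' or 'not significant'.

not significant

Per-group SEs: s₁/√n₁ = 4.3/√107 = 0.4157, s₂/√n₂ = 1.8/√124 = 0.1616.
Unpooled SE of the difference: √(0.17280649 + 0.02611456) = 0.4460.
Margin of error = t* · SE = 2.354 × 0.4460 = 1.0499.
x̄₁ − x̄₂ = 7.3 − 8.2 = -0.9000.
CI: -0.9000 ± 1.0499 = (-1.9499, 0.1499).
The interval (-1.9499, 0.1499) contains 0, so the difference is not significant.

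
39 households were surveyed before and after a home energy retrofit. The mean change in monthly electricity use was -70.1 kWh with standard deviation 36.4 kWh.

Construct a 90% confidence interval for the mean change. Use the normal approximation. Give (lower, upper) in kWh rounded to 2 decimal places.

(-79.69, -60.51)

This is a matched-pairs design, so SE = s_d/√n = 36.4/√39 = 5.8287.
Margin = 1.645 × 5.8287 = 9.5882; the interval is -70.1 ± 9.5882 = (-79.69, -60.51).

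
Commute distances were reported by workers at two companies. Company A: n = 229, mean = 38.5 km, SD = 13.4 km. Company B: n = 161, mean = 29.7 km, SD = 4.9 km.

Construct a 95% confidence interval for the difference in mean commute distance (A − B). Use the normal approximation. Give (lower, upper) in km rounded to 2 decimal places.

Per-group SEs: s₁/√n₁ = 13.4/√229 = 0.8855, s₂/√n₂ = 4.9/√161 = 0.3862.
Unpooled SE of the difference: √(0.78411025 + 0.14915044) = 0.9661.
Margin of error = z* · SE = 1.960 × 0.9661 = 1.8936.
x̄₁ − x̄₂ = 38.5 − 29.7 = 8.8000.
CI: 8.8000 ± 1.8936 = (6.91, 10.69).

(6.91, 10.69)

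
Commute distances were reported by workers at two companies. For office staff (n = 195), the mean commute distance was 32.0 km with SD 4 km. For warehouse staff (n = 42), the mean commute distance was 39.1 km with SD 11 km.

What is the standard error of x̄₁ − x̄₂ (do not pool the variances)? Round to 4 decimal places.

SE₁ = s₁/√n₁ = 4/√195 = 0.2864; SE₂ = 11/√42 = 1.6973.
Independent samples, unequal variances: SE_diff = √(SE₁² + SE₂²) = √(0.08202496 + 2.88082729) = 1.7213.

1.7213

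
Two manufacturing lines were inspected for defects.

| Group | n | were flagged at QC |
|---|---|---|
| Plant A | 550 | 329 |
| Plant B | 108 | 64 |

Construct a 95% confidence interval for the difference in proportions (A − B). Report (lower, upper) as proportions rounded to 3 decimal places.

Sample proportions: 329/550 = 0.5982, 64/108 = 0.5926.
Each SE is √(p̂(1−p̂)/n): √(0.5982·0.4018/550) = 0.02090 and √(0.5926·0.4074/108) = 0.04728.
SE(p̂₁ − p̂₂) = √(SE₁² + SE₂²) = √(0.00043681 + 0.0022353984) = 0.05169, since the two samples are independent.
At 95% confidence z* = 1.960; margin = 1.960 × 0.05169 = 0.10131.
The difference is 0.5982 − 0.5926 = 0.0056, so the interval is 0.0056 ± 0.10131 = (-0.096, 0.107).

(-0.096, 0.107)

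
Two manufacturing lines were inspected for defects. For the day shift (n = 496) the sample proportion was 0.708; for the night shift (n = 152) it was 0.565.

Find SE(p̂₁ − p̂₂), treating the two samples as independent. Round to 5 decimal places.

SE₁ = √(p̂₁(1−p̂₁)/n₁) = √(0.7080·0.2920/496) = 0.02042; SE₂ = √(0.5650·0.4350/152) = 0.04021.
Independent samples: SE of the difference = √(SE₁² + SE₂²) = √(0.0004169764 + 0.0016168441) = 0.04510.

0.04510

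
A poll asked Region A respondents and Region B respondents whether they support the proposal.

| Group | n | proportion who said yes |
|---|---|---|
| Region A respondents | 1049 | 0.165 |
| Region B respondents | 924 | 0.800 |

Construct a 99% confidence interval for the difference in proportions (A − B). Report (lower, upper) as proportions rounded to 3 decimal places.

(-0.680, -0.590)

The two standard errors are √(0.1650×0.8350/1049) = 0.01146 and √(0.8000×0.2000/924) = 0.01316.
Because the samples are independent, SE_diff = √(0.01146² + 0.01316²) = 0.01745.
Using z* = 2.576 for 99%, ME = 2.576 × 0.01745 = 0.04495.
p̂₁ − p̂₂ = -0.6350; interval -0.6350 ± 0.04495 gives (-0.680, -0.590).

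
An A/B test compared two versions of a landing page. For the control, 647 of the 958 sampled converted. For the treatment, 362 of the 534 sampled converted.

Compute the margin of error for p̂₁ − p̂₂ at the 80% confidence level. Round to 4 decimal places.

0.0324

p̂₁ = 647/958 = 0.6754 and p̂₂ = 362/534 = 0.6779.
SE₁ = √(p̂₁(1−p̂₁)/n₁) = √(0.6754·0.3246/958) = 0.01513; SE₂ = √(0.6779·0.3221/534) = 0.02022.
Independent samples: SE of the difference = √(SE₁² + SE₂²) = √(0.0002289169 + 0.0004088484) = 0.02525.
z* for 80% confidence is 1.282, so the margin of error is 1.282 × 0.02525 = 0.03237.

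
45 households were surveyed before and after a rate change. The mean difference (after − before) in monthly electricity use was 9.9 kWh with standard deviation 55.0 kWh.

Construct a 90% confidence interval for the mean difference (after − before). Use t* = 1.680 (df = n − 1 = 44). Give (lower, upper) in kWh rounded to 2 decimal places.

This is a matched-pairs design, so SE = s_d/√n = 55.0/√45 = 8.1989.
Margin = 1.680 × 8.1989 = 13.7742; the interval is 9.9 ± 13.7742 = (-3.87, 23.67).

(-3.87, 23.67)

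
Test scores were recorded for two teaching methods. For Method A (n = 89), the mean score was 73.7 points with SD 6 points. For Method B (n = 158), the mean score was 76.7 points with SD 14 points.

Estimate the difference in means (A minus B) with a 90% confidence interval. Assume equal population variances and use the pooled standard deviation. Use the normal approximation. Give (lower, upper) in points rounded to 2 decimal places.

(-5.57, -0.43)

Pooled variance s_p² = [88·6² + 157·14²] / (89+158−2) = 138.5306, so s_p = 11.7699.
SE_diff = s_p·√(1/n₁ + 1/n₂) = 11.7699·√(1/89 + 1/158) = 1.5599.
z* = 1.645; margin = 1.645 × 1.5599 = 2.5660.
Difference = 73.7 − 76.7 = -3.0000.
-3.0000 ± 2.5660 → (-5.57, -0.43).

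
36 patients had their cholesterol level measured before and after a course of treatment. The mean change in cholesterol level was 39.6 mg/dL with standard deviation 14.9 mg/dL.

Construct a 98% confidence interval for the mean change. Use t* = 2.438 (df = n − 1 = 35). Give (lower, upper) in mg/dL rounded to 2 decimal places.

Paired design: SE = s_d/√n = 14.9/√36 = 2.4833.
t* = 2.438; margin of error = 2.438 × 2.4833 = 6.0543.
39.6 ± 6.0543 → (33.55, 45.65).

(33.55, 45.65)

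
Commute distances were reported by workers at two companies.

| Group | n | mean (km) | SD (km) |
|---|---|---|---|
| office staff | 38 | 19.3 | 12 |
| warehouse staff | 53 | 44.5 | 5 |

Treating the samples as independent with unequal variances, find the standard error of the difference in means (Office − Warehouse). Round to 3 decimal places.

SE₁ = s₁/√n₁ = 12/√38 = 1.9467; SE₂ = 5/√53 = 0.6868.
Independent samples, unequal variances: SE_diff = √(SE₁² + SE₂²) = √(3.78964089 + 0.47169424) = 2.0643.

2.064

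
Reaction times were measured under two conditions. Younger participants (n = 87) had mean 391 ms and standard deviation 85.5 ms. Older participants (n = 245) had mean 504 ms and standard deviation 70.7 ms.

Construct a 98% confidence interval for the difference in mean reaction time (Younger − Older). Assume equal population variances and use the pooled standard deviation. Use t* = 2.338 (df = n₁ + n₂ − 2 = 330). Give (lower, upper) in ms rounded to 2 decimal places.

Pooled variance s_p² = [86·85.5² + 244·70.7²] / (87+245−2) = 5600.9487, so s_p = 74.8395.
SE_diff = s_p·√(1/n₁ + 1/n₂) = 74.8395·√(1/87 + 1/245) = 9.3402.
t* = 2.338; margin = 2.338 × 9.3402 = 21.8374.
Difference = 391 − 504 = -113.0000.
-113.0000 ± 21.8374 → (-134.84, -91.16).

(-134.84, -91.16)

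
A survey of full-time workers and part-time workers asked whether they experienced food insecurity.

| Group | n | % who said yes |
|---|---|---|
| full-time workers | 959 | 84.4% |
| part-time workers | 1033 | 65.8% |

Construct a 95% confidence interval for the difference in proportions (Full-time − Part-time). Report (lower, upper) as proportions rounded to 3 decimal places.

Each SE is √(p̂(1−p̂)/n): √(0.8440·0.1560/959) = 0.01172 and √(0.6580·0.3420/1033) = 0.01476.
SE(p̂₁ − p̂₂) = √(SE₁² + SE₂²) = √(0.0001373584 + 0.0002178576) = 0.01885, since the two samples are independent.
At 95% confidence z* = 1.960; margin = 1.960 × 0.01885 = 0.03695.
The difference is 0.8440 − 0.6580 = 0.1860, so the interval is 0.1860 ± 0.03695 = (0.149, 0.223).

(0.149, 0.223)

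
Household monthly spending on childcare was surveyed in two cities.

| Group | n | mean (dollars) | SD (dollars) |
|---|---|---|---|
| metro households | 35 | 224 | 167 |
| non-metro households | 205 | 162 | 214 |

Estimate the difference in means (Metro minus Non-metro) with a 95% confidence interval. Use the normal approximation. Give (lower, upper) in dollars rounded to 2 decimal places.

Standard errors of each mean: 167/√35 = 28.2282 and 214/√205 = 14.9464.
SE(x̄₁ − x̄₂) = √(28.2282² + 14.9464²) = 31.9410 for independent samples with unequal variances.
With z* = 1.960, the margin is 1.960 × 31.9410 = 62.6044.
x̄₁ − x̄₂ = 224 − 162 = 62.0000; the interval is 62.0000 ± 62.6044 = (-0.60, 124.60).

(-0.60, 124.60)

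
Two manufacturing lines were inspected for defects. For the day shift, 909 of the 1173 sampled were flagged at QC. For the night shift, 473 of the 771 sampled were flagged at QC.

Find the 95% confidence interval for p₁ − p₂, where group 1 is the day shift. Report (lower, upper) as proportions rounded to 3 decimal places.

p̂₁ = 909/1173 = 0.7749 and p̂₂ = 473/771 = 0.6135.
SE₁ = √(p̂₁(1−p̂₁)/n₁) = √(0.7749·0.2251/1173) = 0.01219; SE₂ = √(0.6135·0.3865/771) = 0.01754.
Independent samples: SE of the difference = √(SE₁² + SE₂²) = √(0.0001485961 + 0.0003076516) = 0.02136.
z* for 95% confidence is 1.960, so the margin of error is 1.960 × 0.02136 = 0.04187.
Point estimate p̂₁ − p̂₂ = 0.7749 − 0.6135 = 0.1614.
0.1614 ± 0.04187 → (0.120, 0.203).

(0.120, 0.203)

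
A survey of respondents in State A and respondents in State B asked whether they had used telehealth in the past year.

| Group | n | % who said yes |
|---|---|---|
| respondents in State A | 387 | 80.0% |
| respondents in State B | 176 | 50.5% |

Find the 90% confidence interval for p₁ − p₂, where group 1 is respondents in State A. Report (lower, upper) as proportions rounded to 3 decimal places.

(0.225, 0.365)

The two standard errors are √(0.8000×0.2000/387) = 0.02033 and √(0.5050×0.4950/176) = 0.03769.
Because the samples are independent, SE_diff = √(0.02033² + 0.03769²) = 0.04282.
Using z* = 1.645 for 90%, ME = 1.645 × 0.04282 = 0.07044.
p̂₁ − p̂₂ = 0.2950; interval 0.2950 ± 0.07044 gives (0.225, 0.365).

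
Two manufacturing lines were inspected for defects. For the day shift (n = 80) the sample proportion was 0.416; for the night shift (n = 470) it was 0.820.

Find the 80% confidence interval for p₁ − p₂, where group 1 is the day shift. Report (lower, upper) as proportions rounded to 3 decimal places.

(-0.478, -0.330)

Each SE is √(p̂(1−p̂)/n): √(0.4160·0.5840/80) = 0.05511 and √(0.8200·0.1800/470) = 0.01772.
SE(p̂₁ − p̂₂) = √(SE₁² + SE₂²) = √(0.0030371121 + 0.0003139984) = 0.05789, since the two samples are independent.
At 80% confidence z* = 1.282; margin = 1.282 × 0.05789 = 0.07421.
The difference is 0.4160 − 0.8200 = -0.4040, so the interval is -0.4040 ± 0.07421 = (-0.478, -0.330).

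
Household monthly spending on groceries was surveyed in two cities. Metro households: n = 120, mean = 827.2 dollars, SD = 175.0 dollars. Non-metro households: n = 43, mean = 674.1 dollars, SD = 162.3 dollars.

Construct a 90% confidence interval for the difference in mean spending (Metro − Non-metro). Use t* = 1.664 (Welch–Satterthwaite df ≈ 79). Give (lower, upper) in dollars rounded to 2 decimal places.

(104.08, 202.12)

Per-group SEs: s₁/√n₁ = 175.0/√120 = 15.9752, s₂/√n₂ = 162.3/√43 = 24.7505.
Unpooled SE of the difference: √(255.20701504 + 612.58725025) = 29.4583.
Margin of error = t* · SE = 1.664 × 29.4583 = 49.0186.
x̄₁ − x̄₂ = 827.2 − 674.1 = 153.1000.
CI: 153.1000 ± 49.0186 = (104.08, 202.12).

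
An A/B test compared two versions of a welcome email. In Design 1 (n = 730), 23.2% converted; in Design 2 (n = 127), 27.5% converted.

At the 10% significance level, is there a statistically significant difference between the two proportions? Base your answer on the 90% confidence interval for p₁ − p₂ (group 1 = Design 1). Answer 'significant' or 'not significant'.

The two standard errors are √(0.2320×0.7680/730) = 0.01562 and √(0.2750×0.7250/127) = 0.03962.
Because the samples are independent, SE_diff = √(0.01562² + 0.03962²) = 0.04259.
Using z* = 1.645 for 90%, ME = 1.645 × 0.04259 = 0.07006.
p̂₁ − p̂₂ = -0.0430; interval -0.0430 ± 0.07006 gives (-0.11306, 0.02706).
The interval (-0.11306, 0.02706) contains 0, so the difference is not significant.

not significant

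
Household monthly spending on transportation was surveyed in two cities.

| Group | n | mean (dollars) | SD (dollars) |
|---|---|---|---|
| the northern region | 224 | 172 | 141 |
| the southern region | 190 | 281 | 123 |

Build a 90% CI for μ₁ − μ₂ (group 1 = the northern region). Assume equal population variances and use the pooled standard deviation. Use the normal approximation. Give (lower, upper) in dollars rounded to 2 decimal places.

(-130.59, -87.41)

Pooled variance s_p² = [223·141² + 189·123²] / (224+190−2) = 17701.0777, so s_p = 133.0454.
SE_diff = s_p·√(1/n₁ + 1/n₂) = 133.0454·√(1/224 + 1/190) = 13.1220.
z* = 1.645; margin = 1.645 × 13.1220 = 21.5857.
Difference = 172 − 281 = -109.0000.
-109.0000 ± 21.5857 → (-130.59, -87.41).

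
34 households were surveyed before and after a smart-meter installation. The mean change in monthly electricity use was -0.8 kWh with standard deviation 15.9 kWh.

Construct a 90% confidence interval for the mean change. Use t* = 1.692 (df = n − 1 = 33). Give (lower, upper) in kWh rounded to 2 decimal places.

(-5.41, 3.81)

Paired design: SE = s_d/√n = 15.9/√34 = 2.7268.
t* = 1.692; margin of error = 1.692 × 2.7268 = 4.6137.
-0.8 ± 4.6137 → (-5.41, 3.81).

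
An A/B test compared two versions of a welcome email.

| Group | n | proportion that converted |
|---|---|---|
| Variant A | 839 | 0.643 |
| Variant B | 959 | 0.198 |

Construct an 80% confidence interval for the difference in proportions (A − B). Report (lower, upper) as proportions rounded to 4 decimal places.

SE₁ = √(p̂₁(1−p̂₁)/n₁) = √(0.6430·0.3570/839) = 0.01654; SE₂ = √(0.1980·0.8020/959) = 0.01287.
Independent samples: SE of the difference = √(SE₁² + SE₂²) = √(0.0002735716 + 0.0001656369) = 0.02096.
z* for 80% confidence is 1.282, so the margin of error is 1.282 × 0.02096 = 0.02687.
Point estimate p̂₁ − p̂₂ = 0.6430 − 0.1980 = 0.4450.
0.4450 ± 0.02687 → (0.4181, 0.4719).

(0.4181, 0.4719)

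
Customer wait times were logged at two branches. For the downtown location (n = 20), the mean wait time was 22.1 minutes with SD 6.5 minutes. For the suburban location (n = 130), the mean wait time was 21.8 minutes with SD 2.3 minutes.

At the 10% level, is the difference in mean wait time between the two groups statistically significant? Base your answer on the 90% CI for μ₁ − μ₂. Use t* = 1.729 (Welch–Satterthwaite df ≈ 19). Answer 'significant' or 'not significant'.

Standard errors of each mean: 6.5/√20 = 1.4534 and 2.3/√130 = 0.2017.
SE(x̄₁ − x̄₂) = √(1.4534² + 0.2017²) = 1.4673 for independent samples with unequal variances.
With t* = 1.729, the margin is 1.729 × 1.4673 = 2.5370.
x̄₁ − x̄₂ = 22.1 − 21.8 = 0.3000; the interval is 0.3000 ± 2.5370 = (-2.2370, 2.8370).
The interval (-2.2370, 2.8370) contains 0, so the difference is not significant.

not significant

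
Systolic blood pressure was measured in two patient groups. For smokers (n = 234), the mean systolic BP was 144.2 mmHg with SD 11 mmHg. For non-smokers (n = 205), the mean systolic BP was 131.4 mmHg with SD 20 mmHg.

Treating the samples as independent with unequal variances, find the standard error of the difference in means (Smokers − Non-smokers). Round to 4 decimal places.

1.5711

SE₁ = s₁/√n₁ = 11/√234 = 0.7191; SE₂ = 20/√205 = 1.3969.
Independent samples, unequal variances: SE_diff = √(SE₁² + SE₂²) = √(0.51710481 + 1.95132961) = 1.5711.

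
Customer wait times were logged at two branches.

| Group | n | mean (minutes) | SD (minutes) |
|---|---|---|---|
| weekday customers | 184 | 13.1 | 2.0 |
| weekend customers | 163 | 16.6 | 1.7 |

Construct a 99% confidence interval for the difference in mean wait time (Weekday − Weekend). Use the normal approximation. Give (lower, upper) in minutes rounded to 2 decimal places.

(-4.01, -2.99)

SE₁ = s₁/√n₁ = 2.0/√184 = 0.1474; SE₂ = 1.7/√163 = 0.1332.
Independent samples, unequal variances: SE_diff = √(SE₁² + SE₂²) = √(0.02172676 + 0.01774224) = 0.1987.
z* = 2.576, so margin of error = 2.576 × 0.1987 = 0.5119.
Difference in means = 13.1 − 16.6 = -3.5000.
-3.5000 ± 0.5119 → (-4.01, -2.99).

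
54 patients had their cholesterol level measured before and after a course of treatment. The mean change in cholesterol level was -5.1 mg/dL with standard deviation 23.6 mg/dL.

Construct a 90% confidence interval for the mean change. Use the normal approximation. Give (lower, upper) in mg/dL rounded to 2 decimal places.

Paired design: SE = s_d/√n = 23.6/√54 = 3.2116.
z* = 1.645; margin of error = 1.645 × 3.2116 = 5.2831.
-5.1 ± 5.2831 → (-10.38, 0.18).

(-10.38, 0.18)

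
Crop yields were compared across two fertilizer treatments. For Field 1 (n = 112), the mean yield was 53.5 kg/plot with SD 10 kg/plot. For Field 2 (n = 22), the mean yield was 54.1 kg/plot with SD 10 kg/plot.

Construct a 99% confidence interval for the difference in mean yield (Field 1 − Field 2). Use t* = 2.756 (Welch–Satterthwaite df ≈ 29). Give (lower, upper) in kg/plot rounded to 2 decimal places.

(-7.03, 5.83)

Per-group SEs: s₁/√n₁ = 10/√112 = 0.9449, s₂/√n₂ = 10/√22 = 2.1320.
Unpooled SE of the difference: √(0.89283601 + 4.545424) = 2.3320.
Margin of error = t* · SE = 2.756 × 2.3320 = 6.4270.
x̄₁ − x̄₂ = 53.5 − 54.1 = -0.6000.
CI: -0.6000 ± 6.4270 = (-7.03, 5.83).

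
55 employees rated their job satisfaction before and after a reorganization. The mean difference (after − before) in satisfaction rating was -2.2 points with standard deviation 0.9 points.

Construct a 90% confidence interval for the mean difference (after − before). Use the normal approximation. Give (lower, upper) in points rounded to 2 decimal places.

Paired design: SE = s_d/√n = 0.9/√55 = 0.1214.
z* = 1.645; margin of error = 1.645 × 0.1214 = 0.1997.
-2.2 ± 0.1997 → (-2.40, -2.00).

(-2.40, -2.00)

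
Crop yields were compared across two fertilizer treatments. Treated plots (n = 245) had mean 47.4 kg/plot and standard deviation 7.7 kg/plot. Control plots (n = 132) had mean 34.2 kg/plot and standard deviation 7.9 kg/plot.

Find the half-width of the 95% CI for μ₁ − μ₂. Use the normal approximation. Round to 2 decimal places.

SE₁ = s₁/√n₁ = 7.7/√245 = 0.4919; SE₂ = 7.9/√132 = 0.6876.
Independent samples, unequal variances: SE_diff = √(SE₁² + SE₂²) = √(0.24196561 + 0.47279376) = 0.8454.
z* = 1.960, so margin of error = 1.960 × 0.8454 = 1.6570.

1.66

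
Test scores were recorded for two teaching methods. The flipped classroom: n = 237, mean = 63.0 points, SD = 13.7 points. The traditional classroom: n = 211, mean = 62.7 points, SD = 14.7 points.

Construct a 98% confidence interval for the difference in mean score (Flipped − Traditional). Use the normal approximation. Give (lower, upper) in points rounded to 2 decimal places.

(-2.83, 3.43)

Per-group SEs: s₁/√n₁ = 13.7/√237 = 0.8899, s₂/√n₂ = 14.7/√211 = 1.0120.
Unpooled SE of the difference: √(0.79192201 + 1.024144) = 1.3476.
Margin of error = z* · SE = 2.326 × 1.3476 = 3.1345.
x̄₁ − x̄₂ = 63.0 − 62.7 = 0.3000.
CI: 0.3000 ± 3.1345 = (-2.83, 3.43).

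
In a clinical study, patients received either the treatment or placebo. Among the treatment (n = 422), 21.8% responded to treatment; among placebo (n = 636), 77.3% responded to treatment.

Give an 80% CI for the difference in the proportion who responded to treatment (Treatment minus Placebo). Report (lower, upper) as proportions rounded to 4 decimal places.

(-0.5884, -0.5216)

Each SE is √(p̂(1−p̂)/n): √(0.2180·0.7820/422) = 0.02010 and √(0.7730·0.2270/636) = 0.01661.
SE(p̂₁ − p̂₂) = √(SE₁² + SE₂²) = √(0.00040401 + 0.0002758921) = 0.02607, since the two samples are independent.
At 80% confidence z* = 1.282; margin = 1.282 × 0.02607 = 0.03342.
The difference is 0.2180 − 0.7730 = -0.5550, so the interval is -0.5550 ± 0.03342 = (-0.5884, -0.5216).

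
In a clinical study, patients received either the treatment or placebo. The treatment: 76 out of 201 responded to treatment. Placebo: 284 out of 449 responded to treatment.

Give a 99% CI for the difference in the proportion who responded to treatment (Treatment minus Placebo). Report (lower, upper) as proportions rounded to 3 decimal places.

Sample proportions: 76/201 = 0.3781, 284/449 = 0.6325.
Each SE is √(p̂(1−p̂)/n): √(0.3781·0.6219/201) = 0.03420 and √(0.6325·0.3675/449) = 0.02275.
SE(p̂₁ − p̂₂) = √(SE₁² + SE₂²) = √(0.00116964 + 0.0005175625) = 0.04108, since the two samples are independent.
At 99% confidence z* = 2.576; margin = 2.576 × 0.04108 = 0.10582.
The difference is 0.3781 − 0.6325 = -0.2544, so the interval is -0.2544 ± 0.10582 = (-0.360, -0.149).

(-0.360, -0.149)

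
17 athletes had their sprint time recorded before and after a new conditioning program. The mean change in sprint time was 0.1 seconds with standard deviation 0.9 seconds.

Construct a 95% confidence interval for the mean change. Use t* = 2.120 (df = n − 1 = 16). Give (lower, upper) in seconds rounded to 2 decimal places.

This is a matched-pairs design, so SE = s_d/√n = 0.9/√17 = 0.2183.
Margin = 2.120 × 0.2183 = 0.4628; the interval is 0.1 ± 0.4628 = (-0.36, 0.56).

(-0.36, 0.56)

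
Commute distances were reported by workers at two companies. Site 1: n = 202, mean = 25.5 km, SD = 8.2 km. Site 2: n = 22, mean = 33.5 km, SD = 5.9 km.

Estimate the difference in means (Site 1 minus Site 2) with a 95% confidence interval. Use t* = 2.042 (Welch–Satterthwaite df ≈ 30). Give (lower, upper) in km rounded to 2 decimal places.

(-10.83, -5.17)

Standard errors of each mean: 8.2/√202 = 0.5769 and 5.9/√22 = 1.2579.
SE(x̄₁ − x̄₂) = √(0.5769² + 1.2579²) = 1.3839 for independent samples with unequal variances.
With t* = 2.042, the margin is 2.042 × 1.3839 = 2.8259.
x̄₁ − x̄₂ = 25.5 − 33.5 = -8.0000; the interval is -8.0000 ± 2.8259 = (-10.83, -5.17).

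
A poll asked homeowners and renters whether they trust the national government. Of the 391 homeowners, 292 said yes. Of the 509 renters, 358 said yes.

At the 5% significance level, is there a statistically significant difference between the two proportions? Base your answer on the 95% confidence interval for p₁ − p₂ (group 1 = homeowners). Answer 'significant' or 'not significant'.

not significant

First, p̂₁ = 292/391 = 0.7468; p̂₂ = 358/509 = 0.7033.
The two standard errors are √(0.7468×0.2532/391) = 0.02199 and √(0.7033×0.2967/509) = 0.02025.
Because the samples are independent, SE_diff = √(0.02199² + 0.02025²) = 0.02989.
Using z* = 1.960 for 95%, ME = 1.960 × 0.02989 = 0.05858.
p̂₁ − p̂₂ = 0.0435; interval 0.0435 ± 0.05858 gives (-0.01508, 0.10208).
The interval (-0.01508, 0.10208) contains 0, so the difference is not significant.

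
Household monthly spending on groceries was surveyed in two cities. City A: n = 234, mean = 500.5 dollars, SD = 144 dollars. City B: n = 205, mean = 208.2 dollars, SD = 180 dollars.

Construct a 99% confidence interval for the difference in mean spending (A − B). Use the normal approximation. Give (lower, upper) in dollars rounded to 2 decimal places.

(251.84, 332.76)

SE₁ = s₁/√n₁ = 144/√234 = 9.4136; SE₂ = 180/√205 = 12.5717.
Independent samples, unequal variances: SE_diff = √(SE₁² + SE₂²) = √(88.61586496 + 158.04764089) = 15.7055.
z* = 2.576, so margin of error = 2.576 × 15.7055 = 40.4574.
Difference in means = 500.5 − 208.2 = 292.3000.
292.3000 ± 40.4574 → (251.84, 332.76).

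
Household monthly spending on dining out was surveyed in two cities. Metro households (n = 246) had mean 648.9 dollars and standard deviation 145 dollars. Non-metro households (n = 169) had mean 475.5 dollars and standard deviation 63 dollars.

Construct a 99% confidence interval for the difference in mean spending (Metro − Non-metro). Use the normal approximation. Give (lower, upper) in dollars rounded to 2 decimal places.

Standard errors of each mean: 145/√246 = 9.2449 and 63/√169 = 4.8462.
SE(x̄₁ − x̄₂) = √(9.2449² + 4.8462²) = 10.4381 for independent samples with unequal variances.
With z* = 2.576, the margin is 2.576 × 10.4381 = 26.8885.
x̄₁ − x̄₂ = 648.9 − 475.5 = 173.4000; the interval is 173.4000 ± 26.8885 = (146.51, 200.29).

(146.51, 200.29)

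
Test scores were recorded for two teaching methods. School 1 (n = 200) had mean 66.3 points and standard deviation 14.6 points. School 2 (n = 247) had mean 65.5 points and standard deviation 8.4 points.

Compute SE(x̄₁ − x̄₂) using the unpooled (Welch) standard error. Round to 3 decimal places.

1.163

Standard errors of each mean: 14.6/√200 = 1.0324 and 8.4/√247 = 0.5345.
SE(x̄₁ − x̄₂) = √(1.0324² + 0.5345²) = 1.1626 for independent samples with unequal variances.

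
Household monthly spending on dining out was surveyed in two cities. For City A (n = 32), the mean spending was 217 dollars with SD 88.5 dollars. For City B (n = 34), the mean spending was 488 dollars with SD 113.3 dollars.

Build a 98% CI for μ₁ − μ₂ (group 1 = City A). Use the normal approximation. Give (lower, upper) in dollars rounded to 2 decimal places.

(-329.02, -212.98)

Standard errors of each mean: 88.5/√32 = 15.6447 and 113.3/√34 = 19.4308.
SE(x̄₁ − x̄₂) = √(15.6447² + 19.4308²) = 24.9462 for independent samples with unequal variances.
With z* = 2.326, the margin is 2.326 × 24.9462 = 58.0249.
x̄₁ − x̄₂ = 217 − 488 = -271.0000; the interval is -271.0000 ± 58.0249 = (-329.02, -212.98).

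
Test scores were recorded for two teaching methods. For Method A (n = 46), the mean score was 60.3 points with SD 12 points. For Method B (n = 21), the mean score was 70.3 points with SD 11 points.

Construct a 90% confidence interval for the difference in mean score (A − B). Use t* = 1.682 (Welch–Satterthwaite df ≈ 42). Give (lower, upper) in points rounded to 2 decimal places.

(-15.02, -4.98)

Per-group SEs: s₁/√n₁ = 12/√46 = 1.7693, s₂/√n₂ = 11/√21 = 2.4004.
Unpooled SE of the difference: √(3.13042249 + 5.76192016) = 2.9820.
Margin of error = t* · SE = 1.682 × 2.9820 = 5.0157.
x̄₁ − x̄₂ = 60.3 − 70.3 = -10.0000.
CI: -10.0000 ± 5.0157 = (-15.02, -4.98).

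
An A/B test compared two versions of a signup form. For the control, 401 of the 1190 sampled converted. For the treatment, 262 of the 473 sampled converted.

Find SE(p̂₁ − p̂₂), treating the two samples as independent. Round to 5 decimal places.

0.02665

Sample proportions: 401/1190 = 0.3370, 262/473 = 0.5539.
Each SE is √(p̂(1−p̂)/n): √(0.3370·0.6630/1190) = 0.01370 and √(0.5539·0.4461/473) = 0.02286.
SE(p̂₁ − p̂₂) = √(SE₁² + SE₂²) = √(0.00018769 + 0.0005225796) = 0.02665, since the two samples are independent.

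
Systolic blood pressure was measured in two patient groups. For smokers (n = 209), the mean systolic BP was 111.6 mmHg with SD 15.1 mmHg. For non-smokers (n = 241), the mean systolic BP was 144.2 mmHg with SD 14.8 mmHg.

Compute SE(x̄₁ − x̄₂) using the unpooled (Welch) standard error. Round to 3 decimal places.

Standard errors of each mean: 15.1/√209 = 1.0445 and 14.8/√241 = 0.9534.
SE(x̄₁ − x̄₂) = √(1.0445² + 0.9534²) = 1.4142 for independent samples with unequal variances.

1.414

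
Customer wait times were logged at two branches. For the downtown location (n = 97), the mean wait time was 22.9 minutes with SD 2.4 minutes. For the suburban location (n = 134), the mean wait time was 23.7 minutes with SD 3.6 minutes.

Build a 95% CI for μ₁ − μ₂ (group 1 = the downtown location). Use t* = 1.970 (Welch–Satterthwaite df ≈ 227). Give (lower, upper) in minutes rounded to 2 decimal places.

SE₁ = s₁/√n₁ = 2.4/√97 = 0.2437; SE₂ = 3.6/√134 = 0.3110.
Independent samples, unequal variances: SE_diff = √(SE₁² + SE₂²) = √(0.05938969 + 0.096721) = 0.3951.
t* = 1.970, so margin of error = 1.970 × 0.3951 = 0.7783.
Difference in means = 22.9 − 23.7 = -0.8000.
-0.8000 ± 0.7783 → (-1.58, -0.02).

(-1.58, -0.02)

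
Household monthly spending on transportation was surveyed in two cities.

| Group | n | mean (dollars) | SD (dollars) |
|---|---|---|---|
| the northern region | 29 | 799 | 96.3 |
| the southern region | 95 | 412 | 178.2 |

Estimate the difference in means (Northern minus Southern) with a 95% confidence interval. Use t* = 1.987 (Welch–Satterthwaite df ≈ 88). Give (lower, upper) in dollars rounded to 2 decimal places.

SE₁ = s₁/√n₁ = 96.3/√29 = 17.8825; SE₂ = 178.2/√95 = 18.2829.
Independent samples, unequal variances: SE_diff = √(SE₁² + SE₂²) = √(319.78380625 + 334.26443241) = 25.5744.
t* = 1.987, so margin of error = 1.987 × 25.5744 = 50.8163.
Difference in means = 799 − 412 = 387.0000.
387.0000 ± 50.8163 → (336.18, 437.82).

(336.18, 437.82)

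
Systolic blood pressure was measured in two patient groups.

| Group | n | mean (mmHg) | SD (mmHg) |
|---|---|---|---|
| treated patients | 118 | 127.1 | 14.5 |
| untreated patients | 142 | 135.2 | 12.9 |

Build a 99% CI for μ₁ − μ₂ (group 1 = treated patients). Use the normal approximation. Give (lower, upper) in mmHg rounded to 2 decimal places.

Per-group SEs: s₁/√n₁ = 14.5/√118 = 1.3348, s₂/√n₂ = 12.9/√142 = 1.0825.
Unpooled SE of the difference: √(1.78169104 + 1.17180625) = 1.7186.
Margin of error = z* · SE = 2.576 × 1.7186 = 4.4271.
x̄₁ − x̄₂ = 127.1 − 135.2 = -8.1000.
CI: -8.1000 ± 4.4271 = (-12.53, -3.67).

(-12.53, -3.67)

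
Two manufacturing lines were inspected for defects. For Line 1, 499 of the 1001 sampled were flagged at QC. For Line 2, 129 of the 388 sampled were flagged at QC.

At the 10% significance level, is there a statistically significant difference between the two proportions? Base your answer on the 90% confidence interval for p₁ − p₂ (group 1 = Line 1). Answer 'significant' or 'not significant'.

significant

First, p̂₁ = 499/1001 = 0.4985; p̂₂ = 129/388 = 0.3325.
The two standard errors are √(0.4985×0.5015/1001) = 0.01580 and √(0.3325×0.6675/388) = 0.02392.
Because the samples are independent, SE_diff = √(0.01580² + 0.02392²) = 0.02867.
Using z* = 1.645 for 90%, ME = 1.645 × 0.02867 = 0.04716.
p̂₁ − p̂₂ = 0.1660; interval 0.1660 ± 0.04716 gives (0.11884, 0.21316).
The interval (0.11884, 0.21316) does not contain 0, so the difference is significant.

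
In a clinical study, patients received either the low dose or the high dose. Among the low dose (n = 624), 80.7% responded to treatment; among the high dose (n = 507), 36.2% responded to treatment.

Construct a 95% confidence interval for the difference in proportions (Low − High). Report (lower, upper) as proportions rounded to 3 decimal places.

(0.393, 0.497)

The two standard errors are √(0.8070×0.1930/624) = 0.01580 and √(0.3620×0.6380/507) = 0.02134.
Because the samples are independent, SE_diff = √(0.01580² + 0.02134²) = 0.02655.
Using z* = 1.960 for 95%, ME = 1.960 × 0.02655 = 0.05204.
p̂₁ − p̂₂ = 0.4450; interval 0.4450 ± 0.05204 gives (0.393, 0.497).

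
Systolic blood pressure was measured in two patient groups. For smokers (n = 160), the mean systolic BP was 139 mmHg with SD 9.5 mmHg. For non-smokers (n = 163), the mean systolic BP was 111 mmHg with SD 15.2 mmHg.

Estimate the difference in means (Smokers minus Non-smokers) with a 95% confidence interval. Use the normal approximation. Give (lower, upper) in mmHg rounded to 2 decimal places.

Standard errors of each mean: 9.5/√160 = 0.7510 and 15.2/√163 = 1.1906.
SE(x̄₁ − x̄₂) = √(0.7510² + 1.1906²) = 1.4077 for independent samples with unequal variances.
With z* = 1.960, the margin is 1.960 × 1.4077 = 2.7591.
x̄₁ − x̄₂ = 139 − 111 = 28.0000; the interval is 28.0000 ± 2.7591 = (25.24, 30.76).

(25.24, 30.76)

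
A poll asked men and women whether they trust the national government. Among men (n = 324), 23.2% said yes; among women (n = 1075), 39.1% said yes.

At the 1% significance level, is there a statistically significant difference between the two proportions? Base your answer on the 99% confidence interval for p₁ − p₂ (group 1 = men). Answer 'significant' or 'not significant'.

significant

Each SE is √(p̂(1−p̂)/n): √(0.2320·0.7680/324) = 0.02345 and √(0.3910·0.6090/1075) = 0.01488.
SE(p̂₁ − p̂₂) = √(SE₁² + SE₂²) = √(0.0005499025 + 0.0002214144) = 0.02777, since the two samples are independent.
At 99% confidence z* = 2.576; margin = 2.576 × 0.02777 = 0.07154.
The difference is 0.2320 − 0.3910 = -0.1590, so the interval is -0.1590 ± 0.07154 = (-0.23054, -0.08746).
The interval (-0.23054, -0.08746) does not contain 0, so the difference is significant.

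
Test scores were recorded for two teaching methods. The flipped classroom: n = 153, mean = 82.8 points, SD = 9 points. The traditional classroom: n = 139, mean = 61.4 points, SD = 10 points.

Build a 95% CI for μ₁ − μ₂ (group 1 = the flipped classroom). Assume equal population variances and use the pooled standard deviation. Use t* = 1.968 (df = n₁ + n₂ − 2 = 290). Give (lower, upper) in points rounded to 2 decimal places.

s_p = √[((n₁−1)s₁² + (n₂−1)s₂²)/(n₁+n₂−2)] = √[(152·9² + 138·10²)/290] = 9.4890.
SE = 9.4890·√(1/153 + 1/139) = 1.1119.
With t* = 1.968, margin = 1.968 × 1.1119 = 2.1882.
x̄₁ − x̄₂ = 82.8 − 61.4 = 21.4000; interval 21.4000 ± 2.1882 = (19.21, 23.59).

(19.21, 23.59)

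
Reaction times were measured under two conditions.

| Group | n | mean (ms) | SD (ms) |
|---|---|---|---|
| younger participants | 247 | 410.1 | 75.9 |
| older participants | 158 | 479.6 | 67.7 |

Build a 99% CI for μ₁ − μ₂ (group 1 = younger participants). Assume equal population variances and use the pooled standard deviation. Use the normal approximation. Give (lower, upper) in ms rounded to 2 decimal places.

(-88.61, -50.39)

s_p = √[((n₁−1)s₁² + (n₂−1)s₂²)/(n₁+n₂−2)] = √[(246·75.9² + 157·67.7²)/403] = 72.8153.
SE = 72.8153·√(1/247 + 1/158) = 7.4178.
With z* = 2.576, margin = 2.576 × 7.4178 = 19.1083.
x̄₁ − x̄₂ = 410.1 − 479.6 = -69.5000; interval -69.5000 ± 19.1083 = (-88.61, -50.39).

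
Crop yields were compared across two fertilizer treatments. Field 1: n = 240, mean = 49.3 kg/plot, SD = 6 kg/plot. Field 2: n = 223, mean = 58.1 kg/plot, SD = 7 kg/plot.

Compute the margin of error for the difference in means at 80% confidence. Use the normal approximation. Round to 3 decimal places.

Standard errors of each mean: 6/√240 = 0.3873 and 7/√223 = 0.4688.
SE(x̄₁ − x̄₂) = √(0.3873² + 0.4688²) = 0.6081 for independent samples with unequal variances.
With z* = 1.282, the margin is 1.282 × 0.6081 = 0.7796.

0.780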